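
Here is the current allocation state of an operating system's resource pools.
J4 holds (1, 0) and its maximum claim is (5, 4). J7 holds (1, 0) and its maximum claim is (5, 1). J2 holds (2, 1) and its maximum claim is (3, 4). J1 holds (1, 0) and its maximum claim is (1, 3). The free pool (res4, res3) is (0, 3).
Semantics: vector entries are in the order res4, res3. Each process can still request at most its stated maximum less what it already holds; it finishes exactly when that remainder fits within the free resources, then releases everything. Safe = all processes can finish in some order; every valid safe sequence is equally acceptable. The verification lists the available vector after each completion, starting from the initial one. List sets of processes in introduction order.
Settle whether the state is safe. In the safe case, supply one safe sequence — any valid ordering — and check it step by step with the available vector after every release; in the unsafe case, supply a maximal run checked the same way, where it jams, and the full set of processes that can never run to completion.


The state is UNSAFE.
Key observation: once J1, J2 finish, the pool peaks at (3, 4) — and every remaining process still needs more res4 than that.
The run J1, J2 cannot be extended any further. Verifying each step:
  pool = (0, 3)
  J1 needs (0, 3) <= (0, 3) -> finishes; pool += (1, 0) = (1, 3)
  J2 needs (1, 3) <= (1, 3) -> finishes; pool += (2, 1) = (3, 4)
  blocked: J4 wants (4, 4), pool (3, 4) — not enough res4
  blocked: J7 wants (4, 1), pool (3, 4) — not enough res4
Processes that can never finish: J4 and J7.


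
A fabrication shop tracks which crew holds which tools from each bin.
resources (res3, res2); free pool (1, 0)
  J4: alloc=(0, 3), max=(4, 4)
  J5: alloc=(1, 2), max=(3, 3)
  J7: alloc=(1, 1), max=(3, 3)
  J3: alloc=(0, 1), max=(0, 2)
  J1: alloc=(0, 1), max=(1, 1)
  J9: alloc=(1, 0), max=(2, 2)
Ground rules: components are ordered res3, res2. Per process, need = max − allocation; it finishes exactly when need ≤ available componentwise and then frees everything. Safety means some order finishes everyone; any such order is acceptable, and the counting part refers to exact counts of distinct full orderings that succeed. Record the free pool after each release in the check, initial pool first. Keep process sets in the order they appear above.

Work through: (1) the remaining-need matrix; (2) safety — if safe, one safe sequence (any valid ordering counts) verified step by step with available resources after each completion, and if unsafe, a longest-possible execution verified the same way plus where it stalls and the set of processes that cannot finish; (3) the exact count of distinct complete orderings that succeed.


(1) Remaining need (order res3, res2):
  J4: (4, 1)
  J5: (2, 1)
  J7: (2, 2)
  J3: (0, 1)
  J1: (1, 0)
  J9: (1, 2)
(2) The state is SAFE; one workable sequence: J1, J3, J9, J5, J7, J4.
Key observation: J1 marks the first exact bind of the order: its need (1, 0) fits the free (1, 0) with zero slack on a requested resource.
Walking it through:
  pool = (1, 0)
  run J1 (needs (1, 0), free (1, 0)); after release of (0, 1) the pool is (1, 1)
  run J3 (needs (0, 1), free (1, 1)); after release of (0, 1) the pool is (1, 2)
  run J9 (needs (1, 2), free (1, 2)); after release of (1, 0) the pool is (2, 2)
  run J5 (needs (2, 1), free (2, 2)); after release of (1, 2) the pool is (3, 4)
  run J7 (needs (2, 2), free (3, 4)); after release of (1, 1) the pool is (4, 5)
  run J4 (needs (4, 1), free (4, 5)); after release of (0, 3) the pool is (4, 8)
(3) The exact count: 2 of the possible complete orderings are safe sequences.


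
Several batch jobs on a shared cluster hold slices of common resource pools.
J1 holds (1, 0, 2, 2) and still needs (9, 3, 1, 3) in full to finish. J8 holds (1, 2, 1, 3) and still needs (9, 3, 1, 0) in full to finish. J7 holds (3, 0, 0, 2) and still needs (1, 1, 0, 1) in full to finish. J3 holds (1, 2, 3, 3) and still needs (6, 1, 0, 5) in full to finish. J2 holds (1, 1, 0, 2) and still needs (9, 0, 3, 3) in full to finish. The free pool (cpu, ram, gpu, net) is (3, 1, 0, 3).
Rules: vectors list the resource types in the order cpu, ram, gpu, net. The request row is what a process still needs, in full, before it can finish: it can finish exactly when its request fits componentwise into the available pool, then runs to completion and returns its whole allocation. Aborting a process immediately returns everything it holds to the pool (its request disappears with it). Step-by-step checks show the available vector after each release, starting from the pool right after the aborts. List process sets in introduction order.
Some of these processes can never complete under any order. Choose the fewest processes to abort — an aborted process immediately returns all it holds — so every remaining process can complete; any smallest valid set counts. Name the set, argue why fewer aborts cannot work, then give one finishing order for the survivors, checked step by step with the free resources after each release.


Minimum abort set: J1 and J8.
Key observation: no ordering could ever have run J2 before the abort of J1 and J8; with (2, 2, 3, 5) back in the pool it fits at step 3.
Why nothing smaller works — every single abort fails: J1 alone leaves J8 blocked (short on cpu); J8 alone leaves J1 blocked (short on cpu); J7 alone leaves J1 blocked (short on cpu); J3 alone leaves J1 blocked (short on cpu); J2 alone leaves J1 blocked (short on cpu).
Survivors finish in the order: J7, J3, J2. Walking it through (pool after the aborts first):
  pool = (5, 3, 3, 8)
  run J7 (needs (1, 1, 0, 1), free (5, 3, 3, 8)); after release of (3, 0, 0, 2) the pool is (8, 3, 3, 10)
  run J3 (needs (6, 1, 0, 5), free (8, 3, 3, 10)); after release of (1, 2, 3, 3) the pool is (9, 5, 6, 13)
  run J2 (needs (9, 0, 3, 3), free (9, 5, 6, 13)); after release of (1, 1, 0, 2) the pool is (10, 6, 6, 15)


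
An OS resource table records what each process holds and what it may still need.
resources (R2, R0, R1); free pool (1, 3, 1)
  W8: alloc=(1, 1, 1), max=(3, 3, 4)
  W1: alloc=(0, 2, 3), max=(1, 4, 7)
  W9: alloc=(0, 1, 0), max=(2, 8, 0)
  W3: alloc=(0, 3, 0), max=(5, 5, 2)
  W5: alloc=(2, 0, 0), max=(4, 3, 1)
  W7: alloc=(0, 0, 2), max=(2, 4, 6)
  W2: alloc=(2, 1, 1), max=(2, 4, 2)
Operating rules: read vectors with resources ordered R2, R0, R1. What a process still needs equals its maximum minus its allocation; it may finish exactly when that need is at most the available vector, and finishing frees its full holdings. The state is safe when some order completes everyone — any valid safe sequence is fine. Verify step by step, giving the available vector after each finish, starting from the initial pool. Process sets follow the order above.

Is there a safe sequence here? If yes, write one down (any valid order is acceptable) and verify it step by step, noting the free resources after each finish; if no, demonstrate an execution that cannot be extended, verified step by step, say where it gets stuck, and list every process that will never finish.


The state is UNSAFE.
Key observation: once W2, W5, W3, W9 finish, the pool peaks at (5, 8, 2) — and every remaining process still needs more R1 than that.
Going as far as possible: W2, W5, W3, W9; after that, nothing fits. Check, step by step:
  pool = (1, 3, 1)
  run W2 (needs (0, 3, 1), free (1, 3, 1)); after release of (2, 1, 1) the pool is (3, 4, 2)
  run W5 (needs (2, 3, 1), free (3, 4, 2)); after release of (2, 0, 0) the pool is (5, 4, 2)
  run W3 (needs (5, 2, 2), free (5, 4, 2)); after release of (0, 3, 0) the pool is (5, 7, 2)
  run W9 (needs (2, 7, 0), free (5, 7, 2)); after release of (0, 1, 0) the pool is (5, 8, 2)
  W8 cannot run: need (2, 2, 3) vs free (5, 8, 2) (insufficient R1)
  W1 cannot run: need (1, 2, 4) vs free (5, 8, 2) (insufficient R1)
  W7 cannot run: need (2, 4, 4) vs free (5, 8, 2) (insufficient R1)
Never able to finish: W8, W1 and W7.


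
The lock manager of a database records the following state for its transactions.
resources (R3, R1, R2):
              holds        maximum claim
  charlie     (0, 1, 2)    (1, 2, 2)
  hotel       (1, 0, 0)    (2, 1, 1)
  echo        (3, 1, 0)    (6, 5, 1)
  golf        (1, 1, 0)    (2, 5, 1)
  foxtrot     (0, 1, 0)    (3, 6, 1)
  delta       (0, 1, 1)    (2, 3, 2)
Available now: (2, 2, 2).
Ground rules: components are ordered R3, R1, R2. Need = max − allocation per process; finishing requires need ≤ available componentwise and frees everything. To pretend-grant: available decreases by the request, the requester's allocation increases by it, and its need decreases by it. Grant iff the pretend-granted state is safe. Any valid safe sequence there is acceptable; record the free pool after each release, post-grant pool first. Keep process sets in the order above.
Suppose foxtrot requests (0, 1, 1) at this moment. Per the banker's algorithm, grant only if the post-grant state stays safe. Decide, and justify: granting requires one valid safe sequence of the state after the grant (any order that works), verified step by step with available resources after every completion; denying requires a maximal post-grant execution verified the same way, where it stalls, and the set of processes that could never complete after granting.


DENY. Granting would leave the state unsafe.
Key observation: the pool after hotel, charlie, delta is (3, 3, 4); every surviving request exceeds it in R1, so progress ends there.
On the post-grant state, hotel, charlie, delta is a maximal run — nothing extends it. Step-by-step check:
  pool = (2, 1, 1)
  hotel needs (1, 1, 1) <= (2, 1, 1) -> finishes; pool += (1, 0, 0) = (3, 1, 1)
  charlie needs (1, 1, 0) <= (3, 1, 1) -> finishes; pool += (0, 1, 2) = (3, 2, 3)
  delta needs (2, 2, 1) <= (3, 2, 3) -> finishes; pool += (0, 1, 1) = (3, 3, 4)
  echo cannot run: need (3, 4, 1) vs free (3, 3, 4) (insufficient R1)
  golf cannot run: need (1, 4, 1) vs free (3, 3, 4) (insufficient R1)
  foxtrot cannot run: need (3, 4, 0) vs free (3, 3, 4) (insufficient R1)
Processes that could never finish after the grant: echo, golf and foxtrot.


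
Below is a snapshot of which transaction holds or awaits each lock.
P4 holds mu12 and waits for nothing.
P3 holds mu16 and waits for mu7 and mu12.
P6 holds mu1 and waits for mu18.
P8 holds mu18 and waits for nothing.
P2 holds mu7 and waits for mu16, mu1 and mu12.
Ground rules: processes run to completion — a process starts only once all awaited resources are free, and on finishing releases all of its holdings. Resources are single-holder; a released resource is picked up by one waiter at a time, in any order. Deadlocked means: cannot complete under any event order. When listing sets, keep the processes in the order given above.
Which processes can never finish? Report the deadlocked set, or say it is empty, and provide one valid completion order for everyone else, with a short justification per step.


The deadlocked set is P3 and P2.
Key observation: the knot is the closed ring of waits P3 -> P2 -> P3; no other process is dragged down with it.
One completion order for the rest: P4, P8, P6.
Walking it through:
  run P4 (it waits on nothing); releases mu12
  run P8 (it waits on nothing); releases mu18
  P6 waits on mu18 — all released -> runs and releases mu1


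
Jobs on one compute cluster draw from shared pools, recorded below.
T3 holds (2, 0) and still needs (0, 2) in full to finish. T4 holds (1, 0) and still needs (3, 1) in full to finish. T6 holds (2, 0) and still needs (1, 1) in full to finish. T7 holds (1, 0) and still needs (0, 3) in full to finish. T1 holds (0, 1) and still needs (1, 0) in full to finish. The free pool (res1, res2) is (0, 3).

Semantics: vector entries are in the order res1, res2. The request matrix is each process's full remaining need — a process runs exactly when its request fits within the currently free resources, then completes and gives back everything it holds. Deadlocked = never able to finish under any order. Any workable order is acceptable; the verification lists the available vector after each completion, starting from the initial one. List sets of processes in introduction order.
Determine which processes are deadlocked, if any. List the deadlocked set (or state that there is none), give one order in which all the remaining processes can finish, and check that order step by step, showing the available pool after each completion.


The deadlocked set is empty.
Key observation: no deadlock: T3 fits now, and the freed resources carry the rest through.
The rest can finish in the order T3, T7, T1, T6, T4. Verifying each step:
  pool = (0, 3)
  run T3 (needs (0, 2), free (0, 3)); after release of (2, 0) the pool is (2, 3)
  run T7 (needs (0, 3), free (2, 3)); after release of (1, 0) the pool is (3, 3)
  run T1 (needs (1, 0), free (3, 3)); after release of (0, 1) the pool is (3, 4)
  run T6 (needs (1, 1), free (3, 4)); after release of (2, 0) the pool is (5, 4)
  run T4 (needs (3, 1), free (5, 4)); after release of (1, 0) the pool is (6, 4)


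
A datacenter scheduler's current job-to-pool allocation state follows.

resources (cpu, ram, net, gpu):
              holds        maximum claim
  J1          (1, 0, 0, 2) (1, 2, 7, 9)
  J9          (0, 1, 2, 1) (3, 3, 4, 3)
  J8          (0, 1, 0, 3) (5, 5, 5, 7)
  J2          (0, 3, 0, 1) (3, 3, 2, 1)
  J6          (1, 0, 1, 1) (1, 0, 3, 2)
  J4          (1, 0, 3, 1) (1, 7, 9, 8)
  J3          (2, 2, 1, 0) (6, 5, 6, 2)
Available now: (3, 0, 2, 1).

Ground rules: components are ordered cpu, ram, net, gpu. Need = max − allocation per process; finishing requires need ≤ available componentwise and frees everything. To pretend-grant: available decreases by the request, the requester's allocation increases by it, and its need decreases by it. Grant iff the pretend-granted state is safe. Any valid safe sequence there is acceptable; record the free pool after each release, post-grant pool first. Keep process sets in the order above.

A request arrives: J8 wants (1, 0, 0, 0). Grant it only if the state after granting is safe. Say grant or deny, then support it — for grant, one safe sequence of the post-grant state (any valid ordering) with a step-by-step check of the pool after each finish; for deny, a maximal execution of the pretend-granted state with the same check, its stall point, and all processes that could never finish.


DENY — the pretend-granted state is unsafe.
Key observation: after J6, J2, J9 the pool peaks at (3, 4, 5, 4), and each blocked process is short somewhere: J1 on net, gpu; J8 on cpu; J4 on ram, net, gpu; J3 on cpu.
On the post-grant state, J6, J2, J9 is a maximal run — nothing extends it. Walking it through:
  pool = (2, 0, 2, 1)
  J6: need (0, 0, 2, 1) fits (2, 0, 2, 1); releases (1, 0, 1, 1), pool now (3, 0, 3, 2)
  J2: need (3, 0, 2, 0) fits (3, 0, 3, 2); releases (0, 3, 0, 1), pool now (3, 3, 3, 3)
  J9: need (3, 2, 2, 2) fits (3, 3, 3, 3); releases (0, 1, 2, 1), pool now (3, 4, 5, 4)
  J1 cannot run: need (0, 2, 7, 7) vs free (3, 4, 5, 4) (insufficient net and gpu)
  J8 cannot run: need (4, 4, 5, 4) vs free (3, 4, 5, 4) (insufficient cpu)
  J4 cannot run: need (0, 7, 6, 7) vs free (3, 4, 5, 4) (insufficient ram, net and gpu)
  J3 cannot run: need (4, 3, 5, 2) vs free (3, 4, 5, 4) (insufficient cpu)
Processes that could never finish after the grant: J1, J8, J4 and J3.


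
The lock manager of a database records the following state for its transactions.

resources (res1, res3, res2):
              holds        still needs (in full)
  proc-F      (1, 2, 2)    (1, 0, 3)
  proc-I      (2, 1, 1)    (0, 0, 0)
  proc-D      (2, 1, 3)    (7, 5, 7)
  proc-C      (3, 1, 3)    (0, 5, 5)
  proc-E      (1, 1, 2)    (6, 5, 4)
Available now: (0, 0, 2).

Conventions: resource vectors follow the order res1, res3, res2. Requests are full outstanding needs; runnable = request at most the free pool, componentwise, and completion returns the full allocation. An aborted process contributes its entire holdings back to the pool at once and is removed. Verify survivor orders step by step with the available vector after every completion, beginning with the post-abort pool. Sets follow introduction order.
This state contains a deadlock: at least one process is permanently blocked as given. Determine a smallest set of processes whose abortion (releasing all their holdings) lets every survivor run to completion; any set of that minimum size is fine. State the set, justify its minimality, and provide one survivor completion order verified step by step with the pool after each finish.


Abort proc-C and proc-E.
Key observation: proc-D had no path to completion before; after the abort of proc-C and proc-E ((4, 2, 5) returned), step 3 is where it fits.
Why nothing smaller works — every single abort fails: proc-F alone leaves proc-D blocked (short on res1, res3 and res2); proc-I alone leaves proc-D blocked (short on res1, res3 and res2); proc-D alone leaves proc-C blocked (short on res3); proc-C alone leaves proc-D blocked (short on res1 and res3); proc-E alone leaves proc-D blocked (short on res1 and res3).
The survivors complete as proc-F, proc-I, proc-D. Walking it through (starting from the post-abort pool):
  pool = (4, 2, 7)
  run proc-F (needs (1, 0, 3), free (4, 2, 7)); after release of (1, 2, 2) the pool is (5, 4, 9)
  run proc-I (needs (0, 0, 0), free (5, 4, 9)); after release of (2, 1, 1) the pool is (7, 5, 10)
  run proc-D (needs (7, 5, 7), free (7, 5, 10)); after release of (2, 1, 3) the pool is (9, 6, 13)


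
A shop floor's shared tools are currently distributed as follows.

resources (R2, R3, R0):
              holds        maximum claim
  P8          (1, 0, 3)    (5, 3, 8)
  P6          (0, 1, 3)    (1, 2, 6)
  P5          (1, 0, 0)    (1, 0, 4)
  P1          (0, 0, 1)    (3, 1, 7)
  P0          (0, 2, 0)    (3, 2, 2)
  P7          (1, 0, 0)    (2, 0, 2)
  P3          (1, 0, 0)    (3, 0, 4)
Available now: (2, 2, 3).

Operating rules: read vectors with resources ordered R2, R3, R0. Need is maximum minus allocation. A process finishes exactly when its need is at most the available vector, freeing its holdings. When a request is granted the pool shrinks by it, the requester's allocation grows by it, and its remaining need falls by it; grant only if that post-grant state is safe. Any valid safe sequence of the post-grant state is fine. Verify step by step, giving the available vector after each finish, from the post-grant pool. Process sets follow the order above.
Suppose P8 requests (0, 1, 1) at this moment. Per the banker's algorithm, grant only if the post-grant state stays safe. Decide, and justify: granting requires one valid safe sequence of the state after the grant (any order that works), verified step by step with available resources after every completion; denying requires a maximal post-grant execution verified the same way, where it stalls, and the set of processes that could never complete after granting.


DENY — the pretend-granted state is unsafe.
Key observation: after P7, P0 complete, (3, 3, 2) is the best the pool ever gets, yet each leftover process wants more R0.
Pretend the grant happened; the run P7, P0 goes as far as possible. Check, step by step:
  pool = (2, 1, 2)
  run P7 (needs (1, 0, 2), free (2, 1, 2)); after release of (1, 0, 0) the pool is (3, 1, 2)
  run P0 (needs (3, 0, 2), free (3, 1, 2)); after release of (0, 2, 0) the pool is (3, 3, 2)
  P8 still needs (4, 2, 4) but only (3, 3, 2) is free — short on R2 and R0
  P6 still needs (1, 1, 3) but only (3, 3, 2) is free — short on R0
  P5 still needs (0, 0, 4) but only (3, 3, 2) is free — short on R0
  P1 still needs (3, 1, 6) but only (3, 3, 2) is free — short on R0
  P3 still needs (2, 0, 4) but only (3, 3, 2) is free — short on R0
Processes that could never finish after the grant: P8, P6, P5, P1 and P3.


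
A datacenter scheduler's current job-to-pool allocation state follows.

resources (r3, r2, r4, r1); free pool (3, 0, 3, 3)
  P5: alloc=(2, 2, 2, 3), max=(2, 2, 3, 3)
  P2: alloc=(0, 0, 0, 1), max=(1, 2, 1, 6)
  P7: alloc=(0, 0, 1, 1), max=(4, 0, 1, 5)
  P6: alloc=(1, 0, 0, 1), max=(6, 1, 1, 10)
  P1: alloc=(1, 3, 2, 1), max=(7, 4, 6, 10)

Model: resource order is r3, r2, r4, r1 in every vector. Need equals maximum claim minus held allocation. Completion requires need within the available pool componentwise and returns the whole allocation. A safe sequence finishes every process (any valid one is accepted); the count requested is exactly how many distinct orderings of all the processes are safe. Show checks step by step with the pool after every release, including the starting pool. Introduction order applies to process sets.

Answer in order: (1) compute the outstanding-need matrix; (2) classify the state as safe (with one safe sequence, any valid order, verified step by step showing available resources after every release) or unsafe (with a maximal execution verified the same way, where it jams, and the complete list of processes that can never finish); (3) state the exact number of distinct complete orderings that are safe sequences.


(1) Need matrix, components ordered r3, r2, r4, r1:
  P5: (0, 0, 1, 0)
  P2: (1, 2, 1, 5)
  P7: (4, 0, 0, 4)
  P6: (5, 1, 1, 9)
  P1: (6, 1, 4, 9)
(2) UNSAFE.
Key observation: once P5, P7, P2 finish, the pool peaks at (5, 2, 6, 8) — and every remaining process still needs more r1 than that.
A maximal execution: P5, P7, P2 — then nothing else fits. Step-by-step check:
  pool = (3, 0, 3, 3)
  P5: need (0, 0, 1, 0) fits (3, 0, 3, 3); releases (2, 2, 2, 3), pool now (5, 2, 5, 6)
  P7: need (4, 0, 0, 4) fits (5, 2, 5, 6); releases (0, 0, 1, 1), pool now (5, 2, 6, 7)
  P2: need (1, 2, 1, 5) fits (5, 2, 6, 7); releases (0, 0, 0, 1), pool now (5, 2, 6, 8)
  blocked: P6 wants (5, 1, 1, 9), pool (5, 2, 6, 8) — not enough r1
  blocked: P1 wants (6, 1, 4, 9), pool (5, 2, 6, 8) — not enough r3 and r1
Permanently blocked: P6 and P1.
(3) The exact count: 0 of the possible complete orderings are safe sequences.


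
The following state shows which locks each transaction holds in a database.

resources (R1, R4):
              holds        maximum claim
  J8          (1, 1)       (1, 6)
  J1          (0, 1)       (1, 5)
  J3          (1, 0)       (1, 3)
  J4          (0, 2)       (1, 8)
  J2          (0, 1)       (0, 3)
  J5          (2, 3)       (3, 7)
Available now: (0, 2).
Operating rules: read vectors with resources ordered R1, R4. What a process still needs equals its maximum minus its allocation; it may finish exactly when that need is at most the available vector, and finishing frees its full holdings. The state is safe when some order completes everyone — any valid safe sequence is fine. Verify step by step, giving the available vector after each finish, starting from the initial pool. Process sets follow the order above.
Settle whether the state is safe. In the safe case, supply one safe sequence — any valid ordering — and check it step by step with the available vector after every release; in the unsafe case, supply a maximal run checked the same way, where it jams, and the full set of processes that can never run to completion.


UNSAFE — no complete ordering exists.
Key observation: even finishing J2, J3 leaves just (1, 3) free — too little R4 for any of the remaining processes.
A maximal execution: J2, J3 — then nothing else fits. Check, step by step:
  pool = (0, 2)
  run J2 (needs (0, 2), free (0, 2)); after release of (0, 1) the pool is (0, 3)
  run J3 (needs (0, 3), free (0, 3)); after release of (1, 0) the pool is (1, 3)
  J8 still needs (0, 5) but only (1, 3) is free — short on R4
  J1 still needs (1, 4) but only (1, 3) is free — short on R4
  J4 still needs (1, 6) but only (1, 3) is free — short on R4
  J5 still needs (1, 4) but only (1, 3) is free — short on R4
Never able to finish: J8, J1, J4 and J5.


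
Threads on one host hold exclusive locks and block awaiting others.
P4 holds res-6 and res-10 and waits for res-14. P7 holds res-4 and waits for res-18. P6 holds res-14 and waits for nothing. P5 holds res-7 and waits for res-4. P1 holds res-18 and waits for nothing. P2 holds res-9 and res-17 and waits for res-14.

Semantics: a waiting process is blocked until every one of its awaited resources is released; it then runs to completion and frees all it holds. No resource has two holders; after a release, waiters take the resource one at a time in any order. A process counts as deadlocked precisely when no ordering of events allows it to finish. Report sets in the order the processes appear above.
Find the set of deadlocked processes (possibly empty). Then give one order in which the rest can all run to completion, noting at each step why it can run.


The deadlocked set is empty.
Key observation: no waiting chain loops back on itself — every chain ends at a process that waits on nothing, so everyone eventually runs.
A valid finishing order for the others: P1, P6, P7, P4, P5, P2.
Check, step by step:
  run P1 (it waits on nothing); releases res-18
  run P6 (it waits on nothing); releases res-14
  P7 waits on res-18 — all released -> runs and releases res-4
  P4 waits on res-14 — all released -> runs and releases res-6 and res-10
  P5 waits on res-4 — all released -> runs and releases res-7
  P2 waits on res-14 — all released -> runs and releases res-9 and res-17


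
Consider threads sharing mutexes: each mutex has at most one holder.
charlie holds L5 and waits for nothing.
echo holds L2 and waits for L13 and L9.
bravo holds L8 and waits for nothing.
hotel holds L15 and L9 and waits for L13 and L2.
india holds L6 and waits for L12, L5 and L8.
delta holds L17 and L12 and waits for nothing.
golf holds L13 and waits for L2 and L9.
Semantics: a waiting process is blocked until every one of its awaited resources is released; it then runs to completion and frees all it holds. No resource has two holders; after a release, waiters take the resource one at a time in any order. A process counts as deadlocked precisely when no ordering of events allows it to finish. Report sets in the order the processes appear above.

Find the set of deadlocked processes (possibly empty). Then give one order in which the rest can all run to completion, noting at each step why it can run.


Deadlocked: echo, hotel and golf.
Key observation: echo -> hotel -> echo is a circular wait — nothing in it can go first; golf is caught in further circular waits.
The rest can finish in the order charlie, delta, bravo, india.
Step-by-step check:
  run charlie (it waits on nothing); releases L5
  run delta (it waits on nothing); releases L17 and L12
  run bravo (it waits on nothing); releases L8
  india waits on L12, L5 and L8 — all released -> runs and releases L6


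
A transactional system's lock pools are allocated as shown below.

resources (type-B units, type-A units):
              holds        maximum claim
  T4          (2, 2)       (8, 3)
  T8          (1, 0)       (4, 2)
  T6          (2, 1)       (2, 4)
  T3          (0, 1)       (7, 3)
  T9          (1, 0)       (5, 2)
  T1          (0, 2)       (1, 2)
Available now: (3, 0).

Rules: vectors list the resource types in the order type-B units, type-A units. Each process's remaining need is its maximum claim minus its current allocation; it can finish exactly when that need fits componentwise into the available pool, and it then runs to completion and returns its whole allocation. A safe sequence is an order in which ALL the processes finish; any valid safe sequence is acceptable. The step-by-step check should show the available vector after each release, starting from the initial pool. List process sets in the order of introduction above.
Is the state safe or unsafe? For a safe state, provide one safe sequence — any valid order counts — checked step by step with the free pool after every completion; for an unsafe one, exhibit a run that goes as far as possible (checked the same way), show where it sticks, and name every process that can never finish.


UNSAFE — no complete ordering exists.
Key observation: after T1, T8, T9 the pool peaks at (5, 2), and each blocked process is short somewhere: T4 on type-B units; T6 on type-A units; T3 on type-B units.
The run T1, T8, T9 cannot be extended any further. Verifying each step:
  pool = (3, 0)
  T1: need (1, 0) fits (3, 0); releases (0, 2), pool now (3, 2)
  T8: need (3, 2) fits (3, 2); releases (1, 0), pool now (4, 2)
  T9: need (4, 2) fits (4, 2); releases (1, 0), pool now (5, 2)
  T4 still needs (6, 1) but only (5, 2) is free — short on type-B units
  T6 still needs (0, 3) but only (5, 2) is free — short on type-A units
  T3 still needs (7, 2) but only (5, 2) is free — short on type-B units
Permanently blocked: T4, T6 and T3.


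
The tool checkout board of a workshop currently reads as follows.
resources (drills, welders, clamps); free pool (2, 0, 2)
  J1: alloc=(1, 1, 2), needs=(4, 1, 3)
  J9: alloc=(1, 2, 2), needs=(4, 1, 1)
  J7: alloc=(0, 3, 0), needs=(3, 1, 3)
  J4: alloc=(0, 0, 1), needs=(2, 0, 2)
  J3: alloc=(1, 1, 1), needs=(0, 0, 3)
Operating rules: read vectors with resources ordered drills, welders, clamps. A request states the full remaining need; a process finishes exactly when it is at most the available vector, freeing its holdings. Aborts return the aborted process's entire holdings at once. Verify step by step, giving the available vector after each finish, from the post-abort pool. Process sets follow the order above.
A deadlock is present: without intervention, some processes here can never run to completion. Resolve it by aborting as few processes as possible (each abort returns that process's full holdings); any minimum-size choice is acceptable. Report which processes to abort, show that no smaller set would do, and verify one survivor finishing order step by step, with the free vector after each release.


The answer: abort J1.
Key observation: the deadlocked J9 becomes finishable only because J1 released (1, 1, 2); it completes at step 3 below.
Minimality: the empty abort set fails — the state is deadlocked as it stands.
The survivors complete as J7, J3, J9, J4. Step-by-step check (starting from the post-abort pool):
  pool = (3, 1, 4)
  J7: need (3, 1, 3) fits (3, 1, 4); releases (0, 3, 0), pool now (3, 4, 4)
  J3: need (0, 0, 3) fits (3, 4, 4); releases (1, 1, 1), pool now (4, 5, 5)
  J9: need (4, 1, 1) fits (4, 5, 5); releases (1, 2, 2), pool now (5, 7, 7)
  J4: need (2, 0, 2) fits (5, 7, 7); releases (0, 0, 1), pool now (5, 7, 8)


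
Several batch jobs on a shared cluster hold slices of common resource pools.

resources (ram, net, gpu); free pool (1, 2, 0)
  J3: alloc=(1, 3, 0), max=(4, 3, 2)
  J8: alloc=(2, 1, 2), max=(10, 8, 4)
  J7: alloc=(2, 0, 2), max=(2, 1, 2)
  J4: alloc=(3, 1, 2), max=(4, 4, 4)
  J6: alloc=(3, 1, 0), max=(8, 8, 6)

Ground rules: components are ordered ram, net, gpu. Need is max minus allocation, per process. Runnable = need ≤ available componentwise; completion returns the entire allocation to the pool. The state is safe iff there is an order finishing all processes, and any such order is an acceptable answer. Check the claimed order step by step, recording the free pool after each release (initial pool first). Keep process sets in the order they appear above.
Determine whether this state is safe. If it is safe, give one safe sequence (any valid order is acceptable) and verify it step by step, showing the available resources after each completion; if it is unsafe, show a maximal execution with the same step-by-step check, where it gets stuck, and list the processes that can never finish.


The state is UNSAFE.
Key observation: no order helps: past J7, J3, J4, the free pool tops out at (7, 6, 4), below what each blocked process needs in net.
The run J7, J3, J4 cannot be extended any further. Check, step by step:
  pool = (1, 2, 0)
  run J7 (needs (0, 1, 0), free (1, 2, 0)); after release of (2, 0, 2) the pool is (3, 2, 2)
  run J3 (needs (3, 0, 2), free (3, 2, 2)); after release of (1, 3, 0) the pool is (4, 5, 2)
  run J4 (needs (1, 3, 2), free (4, 5, 2)); after release of (3, 1, 2) the pool is (7, 6, 4)
  blocked: J8 wants (8, 7, 2), pool (7, 6, 4) — not enough ram and net
  blocked: J6 wants (5, 7, 6), pool (7, 6, 4) — not enough net and gpu
Permanently blocked: J8 and J6.


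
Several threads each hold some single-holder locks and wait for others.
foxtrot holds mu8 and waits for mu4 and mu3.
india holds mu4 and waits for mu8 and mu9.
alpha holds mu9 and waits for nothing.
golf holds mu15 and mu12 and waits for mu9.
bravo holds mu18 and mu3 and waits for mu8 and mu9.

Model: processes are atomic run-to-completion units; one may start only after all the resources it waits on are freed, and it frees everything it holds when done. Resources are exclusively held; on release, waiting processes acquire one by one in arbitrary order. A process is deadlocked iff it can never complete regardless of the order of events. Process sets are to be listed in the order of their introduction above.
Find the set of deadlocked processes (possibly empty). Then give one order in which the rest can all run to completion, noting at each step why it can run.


Deadlocked: foxtrot, india and bravo.
Key observation: the loop foxtrot -> india -> foxtrot blocks itself forever; bravo is caught in further circular waits.
A valid finishing order for the others: alpha, golf.
Walking it through:
  alpha waits on nothing -> runs at once and releases mu9
  golf waits on mu9 — all released -> runs and releases mu15 and mu12


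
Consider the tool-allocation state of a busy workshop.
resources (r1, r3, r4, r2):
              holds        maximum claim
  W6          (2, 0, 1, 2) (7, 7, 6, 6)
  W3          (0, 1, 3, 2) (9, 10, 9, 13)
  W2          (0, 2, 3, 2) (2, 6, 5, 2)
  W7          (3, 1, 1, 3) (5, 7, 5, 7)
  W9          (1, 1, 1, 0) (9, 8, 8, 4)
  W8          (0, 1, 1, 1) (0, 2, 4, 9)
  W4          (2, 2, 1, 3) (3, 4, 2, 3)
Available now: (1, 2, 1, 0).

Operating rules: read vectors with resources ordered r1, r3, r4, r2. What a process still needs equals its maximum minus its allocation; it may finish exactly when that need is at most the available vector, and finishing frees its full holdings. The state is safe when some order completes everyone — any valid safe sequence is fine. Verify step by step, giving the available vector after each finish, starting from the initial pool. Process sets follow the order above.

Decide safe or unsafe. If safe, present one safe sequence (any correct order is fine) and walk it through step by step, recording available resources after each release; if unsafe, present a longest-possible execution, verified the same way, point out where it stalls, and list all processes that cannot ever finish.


SAFE. One safe sequence: W4, W2, W7, W6, W9, W8, W3.
Key observation: at W4 the run first touches a limit — (1, 2, 1, 0) against (1, 2, 1, 0), exact on a resource it actually requests.
Step-by-step check:
  pool = (1, 2, 1, 0)
  run W4 (needs (1, 2, 1, 0), free (1, 2, 1, 0)); after release of (2, 2, 1, 3) the pool is (3, 4, 2, 3)
  run W2 (needs (2, 4, 2, 0), free (3, 4, 2, 3)); after release of (0, 2, 3, 2) the pool is (3, 6, 5, 5)
  run W7 (needs (2, 6, 4, 4), free (3, 6, 5, 5)); after release of (3, 1, 1, 3) the pool is (6, 7, 6, 8)
  run W6 (needs (5, 7, 5, 4), free (6, 7, 6, 8)); after release of (2, 0, 1, 2) the pool is (8, 7, 7, 10)
  run W9 (needs (8, 7, 7, 4), free (8, 7, 7, 10)); after release of (1, 1, 1, 0) the pool is (9, 8, 8, 10)
  run W8 (needs (0, 1, 3, 8), free (9, 8, 8, 10)); after release of (0, 1, 1, 1) the pool is (9, 9, 9, 11)
  run W3 (needs (9, 9, 6, 11), free (9, 9, 9, 11)); after release of (0, 1, 3, 2) the pool is (9, 10, 12, 13)


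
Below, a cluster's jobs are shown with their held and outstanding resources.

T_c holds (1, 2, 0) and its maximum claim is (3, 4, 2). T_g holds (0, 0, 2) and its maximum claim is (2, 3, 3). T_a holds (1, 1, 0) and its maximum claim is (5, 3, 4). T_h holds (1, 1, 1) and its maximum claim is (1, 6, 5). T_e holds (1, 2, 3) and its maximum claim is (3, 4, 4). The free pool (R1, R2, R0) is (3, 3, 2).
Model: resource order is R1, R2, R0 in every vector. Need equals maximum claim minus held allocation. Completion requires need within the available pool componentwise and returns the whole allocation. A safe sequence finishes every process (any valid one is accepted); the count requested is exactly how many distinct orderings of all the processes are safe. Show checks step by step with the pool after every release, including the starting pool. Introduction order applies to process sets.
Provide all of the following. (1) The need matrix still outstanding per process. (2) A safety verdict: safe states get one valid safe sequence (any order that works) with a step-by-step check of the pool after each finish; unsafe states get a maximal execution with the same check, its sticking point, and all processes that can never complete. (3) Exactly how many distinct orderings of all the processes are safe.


(1) Outstanding need per process (order R1, R2, R0):
  T_c: (2, 2, 2)
  T_g: (2, 3, 1)
  T_a: (4, 2, 4)
  T_h: (0, 5, 4)
  T_e: (2, 2, 1)
(2) SAFE — a valid safe sequence is T_e, T_h, T_g, T_c, T_a.
Key observation: T_h marks the first exact bind of the order: its need (0, 5, 4) fits the free (4, 5, 5) with zero slack on a requested resource.
Verifying each step:
  pool = (3, 3, 2)
  T_e: need (2, 2, 1) fits (3, 3, 2); releases (1, 2, 3), pool now (4, 5, 5)
  T_h: need (0, 5, 4) fits (4, 5, 5); releases (1, 1, 1), pool now (5, 6, 6)
  T_g: need (2, 3, 1) fits (5, 6, 6); releases (0, 0, 2), pool now (5, 6, 8)
  T_c: need (2, 2, 2) fits (5, 6, 8); releases (1, 2, 0), pool now (6, 8, 8)
  T_a: need (4, 2, 4) fits (6, 8, 8); releases (1, 1, 0), pool now (7, 9, 8)
(3) Exactly 48 of the possible complete orderings are safe sequences.


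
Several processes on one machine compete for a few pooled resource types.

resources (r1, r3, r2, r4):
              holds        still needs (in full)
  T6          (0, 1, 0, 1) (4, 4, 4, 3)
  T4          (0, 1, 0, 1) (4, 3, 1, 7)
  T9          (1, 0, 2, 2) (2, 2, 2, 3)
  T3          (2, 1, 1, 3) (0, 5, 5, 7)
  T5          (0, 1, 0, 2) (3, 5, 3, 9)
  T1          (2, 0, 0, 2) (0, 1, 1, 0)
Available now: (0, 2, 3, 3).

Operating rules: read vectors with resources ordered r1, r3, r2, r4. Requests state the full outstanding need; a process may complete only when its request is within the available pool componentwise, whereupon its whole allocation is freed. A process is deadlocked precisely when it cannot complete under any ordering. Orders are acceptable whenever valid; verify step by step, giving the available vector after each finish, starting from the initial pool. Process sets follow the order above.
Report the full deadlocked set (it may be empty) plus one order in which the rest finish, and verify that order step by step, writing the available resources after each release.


Deadlocked set: T6, T4, T3 and T5.
Key observation: r3 is the bottleneck — with T1, T9 done the pool holds (3, 2, 5, 7), short of every remaining need.
One completion order for the rest: T1, T9. Step-by-step check:
  pool = (0, 2, 3, 3)
  T1: need (0, 1, 1, 0) fits (0, 2, 3, 3); releases (2, 0, 0, 2), pool now (2, 2, 3, 5)
  T9: need (2, 2, 2, 3) fits (2, 2, 3, 5); releases (1, 0, 2, 2), pool now (3, 2, 5, 7)
The blocked processes can never fit:
  T6 cannot run: need (4, 4, 4, 3) vs free (3, 2, 5, 7) (insufficient r1 and r3)
  T4 cannot run: need (4, 3, 1, 7) vs free (3, 2, 5, 7) (insufficient r1 and r3)
  T3 cannot run: need (0, 5, 5, 7) vs free (3, 2, 5, 7) (insufficient r3)
  T5 cannot run: need (3, 5, 3, 9) vs free (3, 2, 5, 7) (insufficient r3 and r4)


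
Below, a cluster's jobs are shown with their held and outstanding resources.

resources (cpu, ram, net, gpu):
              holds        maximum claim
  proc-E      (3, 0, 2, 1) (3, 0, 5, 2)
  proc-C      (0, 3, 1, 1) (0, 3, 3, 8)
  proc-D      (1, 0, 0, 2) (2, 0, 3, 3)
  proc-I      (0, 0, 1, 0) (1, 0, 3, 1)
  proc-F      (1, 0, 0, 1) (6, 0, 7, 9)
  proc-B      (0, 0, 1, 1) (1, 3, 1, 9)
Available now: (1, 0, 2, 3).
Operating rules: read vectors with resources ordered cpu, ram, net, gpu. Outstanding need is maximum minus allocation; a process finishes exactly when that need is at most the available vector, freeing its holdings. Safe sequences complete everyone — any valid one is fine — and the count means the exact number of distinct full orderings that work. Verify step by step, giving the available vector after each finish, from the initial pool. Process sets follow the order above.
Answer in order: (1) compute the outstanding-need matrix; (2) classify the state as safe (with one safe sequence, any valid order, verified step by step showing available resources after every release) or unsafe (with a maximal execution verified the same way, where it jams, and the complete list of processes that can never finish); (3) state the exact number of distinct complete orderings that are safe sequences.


(1) Outstanding need per process (order cpu, ram, net, gpu):
  proc-E: (0, 0, 3, 1)
  proc-C: (0, 0, 2, 7)
  proc-D: (1, 0, 3, 1)
  proc-I: (1, 0, 2, 1)
  proc-F: (5, 0, 7, 8)
  proc-B: (1, 3, 0, 8)
(2) UNSAFE.
Key observation: after proc-I, proc-E, proc-D complete, (5, 0, 5, 6) is the best the pool ever gets, yet each leftover process wants more gpu.
The run proc-I, proc-E, proc-D cannot be extended any further. Check, step by step:
  pool = (1, 0, 2, 3)
  proc-I needs (1, 0, 2, 1) <= (1, 0, 2, 3) -> finishes; pool += (0, 0, 1, 0) = (1, 0, 3, 3)
  proc-E needs (0, 0, 3, 1) <= (1, 0, 3, 3) -> finishes; pool += (3, 0, 2, 1) = (4, 0, 5, 4)
  proc-D needs (1, 0, 3, 1) <= (4, 0, 5, 4) -> finishes; pool += (1, 0, 0, 2) = (5, 0, 5, 6)
  proc-C cannot run: need (0, 0, 2, 7) vs free (5, 0, 5, 6) (insufficient gpu)
  proc-F cannot run: need (5, 0, 7, 8) vs free (5, 0, 5, 6) (insufficient net and gpu)
  proc-B cannot run: need (1, 3, 0, 8) vs free (5, 0, 5, 6) (insufficient ram and gpu)
Permanently blocked: proc-C, proc-F and proc-B.
(3) The exact count: 0 of the possible complete orderings are safe sequences.
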